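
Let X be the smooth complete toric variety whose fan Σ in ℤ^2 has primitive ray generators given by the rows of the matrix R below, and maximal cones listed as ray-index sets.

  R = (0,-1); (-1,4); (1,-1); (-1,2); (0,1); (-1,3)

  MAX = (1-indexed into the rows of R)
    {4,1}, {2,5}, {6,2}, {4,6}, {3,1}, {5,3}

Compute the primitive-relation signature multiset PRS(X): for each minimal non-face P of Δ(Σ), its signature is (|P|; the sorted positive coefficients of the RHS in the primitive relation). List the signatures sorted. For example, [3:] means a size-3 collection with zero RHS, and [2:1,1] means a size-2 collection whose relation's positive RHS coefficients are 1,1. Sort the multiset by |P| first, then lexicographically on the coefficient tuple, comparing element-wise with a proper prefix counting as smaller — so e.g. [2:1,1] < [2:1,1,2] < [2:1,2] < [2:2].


Minimal non-faces — 9 found among 6 rays, 6 max cones:

  {1,5}:  v_{1} + v_{5} = 0  →  sig = [2:]
  {1,2}:  v_{1} + v_{2} = v_{6}  →  sig = [2:1]
  {1,6}:  v_{1} + v_{6} = v_{4}  →  sig = [2:1]
  {3,4}:  v_{3} + v_{4} = v_{5}  →  sig = [2:1]
  {4,5}:  v_{4} + v_{5} = v_{6}  →  sig = [2:1]
  {5,6}:  v_{5} + v_{6} = v_{2}  →  sig = [2:1]
  {2,4}:  v_{2} + v_{4} = 2·v_{6}  →  sig = [2:2]
  {3,6}:  v_{3} + v_{6} = 2·v_{5}  →  sig = [2:2]
  {2,3}:  v_{2} + v_{3} = 3·v_{5}  →  sig = [2:3]

Signatures (|P|; sorted positive RHS coefficients), sorted:
    [2:]
    [2:1]
    [2:1]
    [2:1]
    [2:1]
    [2:1]
    [2:2]
    [2:2]
    [2:3]


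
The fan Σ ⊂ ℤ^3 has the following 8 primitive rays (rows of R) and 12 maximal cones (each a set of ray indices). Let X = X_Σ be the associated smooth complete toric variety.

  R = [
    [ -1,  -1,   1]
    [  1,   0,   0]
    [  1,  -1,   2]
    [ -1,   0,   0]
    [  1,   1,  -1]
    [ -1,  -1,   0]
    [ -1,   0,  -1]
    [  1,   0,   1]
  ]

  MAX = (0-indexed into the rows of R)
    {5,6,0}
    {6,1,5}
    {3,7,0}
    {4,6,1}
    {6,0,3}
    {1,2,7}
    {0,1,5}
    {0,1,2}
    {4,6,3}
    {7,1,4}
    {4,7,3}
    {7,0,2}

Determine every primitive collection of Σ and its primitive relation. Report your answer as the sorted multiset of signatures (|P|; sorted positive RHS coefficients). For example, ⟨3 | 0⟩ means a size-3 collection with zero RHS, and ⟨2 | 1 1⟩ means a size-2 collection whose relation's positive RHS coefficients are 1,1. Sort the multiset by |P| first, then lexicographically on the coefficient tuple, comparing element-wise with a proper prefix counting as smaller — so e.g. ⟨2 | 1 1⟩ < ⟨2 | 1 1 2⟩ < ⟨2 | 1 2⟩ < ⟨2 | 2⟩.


Minimal non-faces — 12 found among 8 rays, 12 max cones:

  P = {0,4}:  v_{0} + v_{4} = 0 ; sig = ⟨2 | 0⟩
  P = {1,3}:  v_{1} + v_{3} = 0 ; sig = ⟨2 | 0⟩
  P = {6,7}:  v_{6} + v_{7} = 0 ; sig = ⟨2 | 0⟩
  P = {2,3}:  v_{2} + v_{3} = v_{0} + v_{7} ; sig = ⟨2 | 1 1⟩
  P = {2,4}:  v_{2} + v_{4} = v_{1} + v_{7} ; sig = ⟨2 | 1 1⟩
  P = {2,6}:  v_{2} + v_{6} = v_{0} + v_{1} ; sig = ⟨2 | 1 1⟩
  P = {3,5}:  v_{3} + v_{5} = v_{0} + v_{6} ; sig = ⟨2 | 1 1⟩
  P = {4,5}:  v_{4} + v_{5} = v_{1} + v_{6} ; sig = ⟨2 | 1 1⟩
  P = {5,7}:  v_{5} + v_{7} = v_{0} + v_{1} ; sig = ⟨2 | 1 1⟩
  P = {2,5}:  v_{2} + v_{5} = 2·v_{0} + 2·v_{1} ; sig = ⟨2 | 2 2⟩
  P = {0,1,6}:  v_{0} + v_{1} + v_{6} = v_{5} ; sig = ⟨3 | 1⟩
  P = {0,1,7}:  v_{0} + v_{1} + v_{7} = v_{2} ; sig = ⟨3 | 1⟩

so the primitive-relation signature multiset is
[⟨2 | 0⟩, ⟨2 | 0⟩, ⟨2 | 0⟩, ⟨2 | 1 1⟩, ⟨2 | 1 1⟩, ⟨2 | 1 1⟩, ⟨2 | 1 1⟩, ⟨2 | 1 1⟩, ⟨2 | 1 1⟩, ⟨2 | 2 2⟩, ⟨3 | 1⟩, ⟨3 | 1⟩]


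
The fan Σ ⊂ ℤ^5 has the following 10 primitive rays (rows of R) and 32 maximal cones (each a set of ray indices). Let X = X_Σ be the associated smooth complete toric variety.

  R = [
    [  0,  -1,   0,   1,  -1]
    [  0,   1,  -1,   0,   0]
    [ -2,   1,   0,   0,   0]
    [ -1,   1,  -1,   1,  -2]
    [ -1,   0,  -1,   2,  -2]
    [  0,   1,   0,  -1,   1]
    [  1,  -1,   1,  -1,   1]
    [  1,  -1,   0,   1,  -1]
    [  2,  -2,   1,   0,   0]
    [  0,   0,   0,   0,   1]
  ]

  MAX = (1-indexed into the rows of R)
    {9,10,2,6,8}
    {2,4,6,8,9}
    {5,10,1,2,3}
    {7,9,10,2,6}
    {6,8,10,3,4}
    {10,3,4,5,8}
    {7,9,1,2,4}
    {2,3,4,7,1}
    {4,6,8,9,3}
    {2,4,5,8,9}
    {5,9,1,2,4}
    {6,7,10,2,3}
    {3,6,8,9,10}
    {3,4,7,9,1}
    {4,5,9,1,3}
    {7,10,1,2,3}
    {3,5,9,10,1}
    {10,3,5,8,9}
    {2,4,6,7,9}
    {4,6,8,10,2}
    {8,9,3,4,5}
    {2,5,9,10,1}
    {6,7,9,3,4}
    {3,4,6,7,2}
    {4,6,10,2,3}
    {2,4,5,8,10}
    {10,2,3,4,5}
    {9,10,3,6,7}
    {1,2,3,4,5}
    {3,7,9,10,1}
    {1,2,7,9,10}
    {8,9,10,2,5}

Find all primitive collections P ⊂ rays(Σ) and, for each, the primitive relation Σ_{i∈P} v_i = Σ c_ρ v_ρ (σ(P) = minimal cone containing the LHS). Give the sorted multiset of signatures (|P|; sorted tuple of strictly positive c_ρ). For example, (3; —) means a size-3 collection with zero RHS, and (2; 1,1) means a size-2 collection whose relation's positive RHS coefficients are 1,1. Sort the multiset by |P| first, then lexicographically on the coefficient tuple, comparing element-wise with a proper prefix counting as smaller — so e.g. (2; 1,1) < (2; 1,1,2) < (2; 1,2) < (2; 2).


|primitive collections| = 10. Relations:

  P={1,6}:  v_{1} + v_{6} = 0 ; sig = (2; —)
  P={5,7}:  v_{5} + v_{7} = v_{1} ; sig = (2; 1)
  P={7,8}:  v_{7} + v_{8} = v_{9} ; sig = (2; 1)
  P={1,8}:  v_{1} + v_{8} = v_{5} + v_{9} ; sig = (2; 1,1)
  P={5,6}:  v_{5} + v_{6} = v_{4} + v_{10} ; sig = (2; 1,1)
  P={2,3,9}:  v_{2} + v_{3} + v_{9} = 0 ; sig = (3; —)
  P={4,7,10}:  v_{4} + v_{7} + v_{10} = 0 ; sig = (3; —)
  P={1,4,10}:  v_{1} + v_{4} + v_{10} = v_{5} ; sig = (3; 1)
  P={4,9,10}:  v_{4} + v_{9} + v_{10} = v_{8} ; sig = (3; 1)
  P={2,3,8}:  v_{2} + v_{3} + v_{8} = v_{4} + v_{10} ; sig = (3; 1,1)

Sorted signature multiset PRS(X):
    (2; —)
    (2; 1)
    (2; 1)
    (2; 1,1)
    (2; 1,1)
    (3; —)
    (3; —)
    (3; 1)
    (3; 1)
    (3; 1,1)


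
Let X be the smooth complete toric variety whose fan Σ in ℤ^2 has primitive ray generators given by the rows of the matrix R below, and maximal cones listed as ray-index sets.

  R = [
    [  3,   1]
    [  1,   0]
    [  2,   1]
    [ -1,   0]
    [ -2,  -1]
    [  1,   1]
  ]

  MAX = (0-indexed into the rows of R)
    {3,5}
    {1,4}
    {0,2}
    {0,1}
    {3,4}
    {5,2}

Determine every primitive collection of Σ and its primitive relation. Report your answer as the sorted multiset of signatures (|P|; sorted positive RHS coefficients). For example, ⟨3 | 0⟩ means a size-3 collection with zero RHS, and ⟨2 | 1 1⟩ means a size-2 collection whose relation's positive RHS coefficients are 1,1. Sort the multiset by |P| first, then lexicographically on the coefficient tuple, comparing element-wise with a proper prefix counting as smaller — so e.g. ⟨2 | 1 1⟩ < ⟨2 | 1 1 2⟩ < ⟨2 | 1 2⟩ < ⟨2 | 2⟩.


9 collections generate NE(X_Σ); each relation:

  • {1,3}:  v_{1} + v_{3} = 0  →  sig = ⟨2 | 0⟩
  • {2,4}:  v_{2} + v_{4} = 0  →  sig = ⟨2 | 0⟩
  • {0,3}:  v_{0} + v_{3} = v_{2}  →  sig = ⟨2 | 1⟩
  • {0,4}:  v_{0} + v_{4} = v_{1}  →  sig = ⟨2 | 1⟩
  • {1,2}:  v_{1} + v_{2} = v_{0}  →  sig = ⟨2 | 1⟩
  • {1,5}:  v_{1} + v_{5} = v_{2}  →  sig = ⟨2 | 1⟩
  • {2,3}:  v_{2} + v_{3} = v_{5}  →  sig = ⟨2 | 1⟩
  • {4,5}:  v_{4} + v_{5} = v_{3}  →  sig = ⟨2 | 1⟩
  • {0,5}:  v_{0} + v_{5} = 2·v_{2}  →  sig = ⟨2 | 2⟩

Signatures (|P|; sorted positive RHS coefficients), sorted:
    ⟨2 | 0⟩
    ⟨2 | 0⟩
    ⟨2 | 1⟩
    ⟨2 | 1⟩
    ⟨2 | 1⟩
    ⟨2 | 1⟩
    ⟨2 | 1⟩
    ⟨2 | 1⟩
    ⟨2 | 2⟩


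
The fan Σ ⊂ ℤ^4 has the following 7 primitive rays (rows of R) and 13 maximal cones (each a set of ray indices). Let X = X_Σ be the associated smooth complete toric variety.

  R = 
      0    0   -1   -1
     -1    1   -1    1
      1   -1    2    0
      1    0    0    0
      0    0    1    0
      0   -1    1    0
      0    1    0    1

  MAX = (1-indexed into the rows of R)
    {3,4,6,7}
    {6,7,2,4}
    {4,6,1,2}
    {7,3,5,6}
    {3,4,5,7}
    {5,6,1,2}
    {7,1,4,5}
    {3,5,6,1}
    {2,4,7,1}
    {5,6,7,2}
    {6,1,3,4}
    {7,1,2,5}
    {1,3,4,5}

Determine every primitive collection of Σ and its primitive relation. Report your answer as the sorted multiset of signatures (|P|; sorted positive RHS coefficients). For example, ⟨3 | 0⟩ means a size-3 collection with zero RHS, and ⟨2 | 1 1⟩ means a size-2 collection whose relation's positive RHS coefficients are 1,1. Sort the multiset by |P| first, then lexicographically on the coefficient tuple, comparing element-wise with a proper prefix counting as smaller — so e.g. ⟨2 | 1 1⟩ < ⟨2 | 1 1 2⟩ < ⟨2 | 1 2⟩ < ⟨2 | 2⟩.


|primitive collections| = 5. Relations:

  • {2,3}:  v_{2} + v_{3} = v_{6} + v_{7} — sig = ⟨2 | 1 1⟩
  • {1,6,7}:  v_{1} + v_{6} + v_{7} = 0 — sig = ⟨3 | 0⟩
  • {2,4,5}:  v_{2} + v_{4} + v_{5} = v_{7} — sig = ⟨3 | 1⟩
  • {4,5,6}:  v_{4} + v_{5} + v_{6} = v_{3} — sig = ⟨3 | 1⟩
  • {1,3,7}:  v_{1} + v_{3} + v_{7} = v_{4} + v_{5} — sig = ⟨3 | 1 1⟩

Signatures (|P|; sorted positive RHS coefficients), sorted:
    ⟨2 | 1 1⟩
    ⟨3 | 0⟩
    ⟨3 | 1⟩
    ⟨3 | 1⟩
    ⟨3 | 1 1⟩


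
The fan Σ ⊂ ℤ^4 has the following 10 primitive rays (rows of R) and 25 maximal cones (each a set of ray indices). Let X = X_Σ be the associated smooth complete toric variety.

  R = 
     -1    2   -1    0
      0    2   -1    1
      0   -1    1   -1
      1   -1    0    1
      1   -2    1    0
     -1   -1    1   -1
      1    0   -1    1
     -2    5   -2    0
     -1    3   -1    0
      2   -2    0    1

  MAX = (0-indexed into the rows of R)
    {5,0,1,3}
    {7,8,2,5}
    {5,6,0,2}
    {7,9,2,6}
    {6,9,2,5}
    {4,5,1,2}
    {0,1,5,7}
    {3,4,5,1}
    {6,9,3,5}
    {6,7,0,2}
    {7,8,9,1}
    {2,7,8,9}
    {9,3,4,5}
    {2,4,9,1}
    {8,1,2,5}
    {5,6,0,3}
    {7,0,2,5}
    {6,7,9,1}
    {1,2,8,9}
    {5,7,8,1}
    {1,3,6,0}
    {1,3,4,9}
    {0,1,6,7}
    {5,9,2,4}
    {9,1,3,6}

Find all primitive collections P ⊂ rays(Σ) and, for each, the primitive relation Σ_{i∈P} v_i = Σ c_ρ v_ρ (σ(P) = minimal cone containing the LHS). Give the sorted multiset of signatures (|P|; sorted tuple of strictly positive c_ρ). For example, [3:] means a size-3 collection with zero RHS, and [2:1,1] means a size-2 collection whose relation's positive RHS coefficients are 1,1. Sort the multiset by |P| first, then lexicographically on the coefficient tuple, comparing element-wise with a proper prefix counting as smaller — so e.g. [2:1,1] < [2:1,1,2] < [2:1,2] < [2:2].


18 collections generate NE(X_Σ); each relation:

  {0,4}:  v_{0} + v_{4} = 0  ⇒ sig = [2:]
  {0,8}:  v_{0} + v_{8} = v_{7}  ⇒ sig = [2:1]
  {0,9}:  v_{0} + v_{9} = v_{6}  ⇒ sig = [2:1]
  {2,3}:  v_{2} + v_{3} = v_{4}  ⇒ sig = [2:1]
  {3,8}:  v_{3} + v_{8} = v_{1}  ⇒ sig = [2:1]
  {4,6}:  v_{4} + v_{6} = v_{9}  ⇒ sig = [2:1]
  {4,7}:  v_{4} + v_{7} = v_{8}  ⇒ sig = [2:1]
  {3,7}:  v_{3} + v_{7} = v_{0} + v_{1}  ⇒ sig = [2:1,1]
  {4,8}:  v_{4} + v_{8} = v_{1} + v_{2}  ⇒ sig = [2:1,1]
  {6,8}:  v_{6} + v_{8} = v_{7} + v_{9}  ⇒ sig = [2:1,1]
  {5,8,9}:  v_{5} + v_{8} + v_{9} = 0  ⇒ sig = [3:]
  {0,1,2}:  v_{0} + v_{1} + v_{2} = v_{8}  ⇒ sig = [3:1]
  {1,5,9}:  v_{1} + v_{5} + v_{9} = v_{3}  ⇒ sig = [3:1]
  {5,7,9}:  v_{5} + v_{7} + v_{9} = v_{0}  ⇒ sig = [3:1]
  {1,2,6}:  v_{1} + v_{2} + v_{6} = v_{8} + v_{9}  ⇒ sig = [3:1,1]
  {1,5,6}:  v_{1} + v_{5} + v_{6} = v_{0} + v_{3}  ⇒ sig = [3:1,1]
  {1,2,7}:  v_{1} + v_{2} + v_{7} = 2·v_{8}  ⇒ sig = [3:2]
  {5,6,7}:  v_{5} + v_{6} + v_{7} = 2·v_{0}  ⇒ sig = [3:2]

Signatures (|P|; sorted positive RHS coefficients), sorted:
    |P|=2: 10 collections, coeffs (), (1), (1), (1), (1), (1), (1), (1,1), (1,1), (1,1)
    |P|=3: 8 collections, coeffs (), (1), (1), (1), (1,1), (1,1), (2), (2)


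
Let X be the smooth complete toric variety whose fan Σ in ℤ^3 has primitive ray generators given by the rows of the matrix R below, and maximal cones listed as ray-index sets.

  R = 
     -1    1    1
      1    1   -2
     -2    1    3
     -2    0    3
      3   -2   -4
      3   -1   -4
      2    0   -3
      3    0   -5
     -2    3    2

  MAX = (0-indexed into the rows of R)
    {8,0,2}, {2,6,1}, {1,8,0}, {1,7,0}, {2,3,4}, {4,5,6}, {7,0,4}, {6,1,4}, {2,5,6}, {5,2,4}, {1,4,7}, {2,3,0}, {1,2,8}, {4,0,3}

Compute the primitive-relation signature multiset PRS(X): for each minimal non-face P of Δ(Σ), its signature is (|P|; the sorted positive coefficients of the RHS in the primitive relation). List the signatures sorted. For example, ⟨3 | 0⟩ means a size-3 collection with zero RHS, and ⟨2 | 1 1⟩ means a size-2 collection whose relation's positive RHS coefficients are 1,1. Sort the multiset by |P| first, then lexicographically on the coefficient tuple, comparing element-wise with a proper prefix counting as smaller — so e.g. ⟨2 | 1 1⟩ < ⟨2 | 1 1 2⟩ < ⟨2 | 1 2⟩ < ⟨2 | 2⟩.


|primitive collections| = 20. Relations:

  {3,6}:  v_{3} + v_{6} = 0  ⟹  sig = ⟨2 | 0⟩
  {0,5}:  v_{0} + v_{5} = v_{6}  ⟹  sig = ⟨2 | 1⟩
  {0,6}:  v_{0} + v_{6} = v_{1}  ⟹  sig = ⟨2 | 1⟩
  {1,3}:  v_{1} + v_{3} = v_{0}  ⟹  sig = ⟨2 | 1⟩
  {2,7}:  v_{2} + v_{7} = v_{1}  ⟹  sig = ⟨2 | 1⟩
  {4,8}:  v_{4} + v_{8} = v_{1}  ⟹  sig = ⟨2 | 1⟩
  {3,5}:  v_{3} + v_{5} = v_{2} + v_{4}  ⟹  sig = ⟨2 | 1 1⟩
  {5,7}:  v_{5} + v_{7} = v_{1} + v_{4} + v_{6}  ⟹  sig = ⟨2 | 1 1 1⟩
  {5,8}:  v_{5} + v_{8} = v_{1} + v_{2} + v_{6}  ⟹  sig = ⟨2 | 1 1 1⟩
  {3,7}:  v_{3} + v_{7} = 2·v_{0} + v_{4}  ⟹  sig = ⟨2 | 1 2⟩
  {3,8}:  v_{3} + v_{8} = 2·v_{0} + v_{2}  ⟹  sig = ⟨2 | 1 2⟩
  {6,7}:  v_{6} + v_{7} = 2·v_{1} + v_{4}  ⟹  sig = ⟨2 | 1 2⟩
  {6,8}:  v_{6} + v_{8} = 2·v_{1} + v_{2}  ⟹  sig = ⟨2 | 1 2⟩
  {7,8}:  v_{7} + v_{8} = v_{0} + 2·v_{1}  ⟹  sig = ⟨2 | 1 2⟩
  {1,5}:  v_{1} + v_{5} = 2·v_{6}  ⟹  sig = ⟨2 | 2⟩
  {0,2,4}:  v_{0} + v_{2} + v_{4} = 0  ⟹  sig = ⟨3 | 0⟩
  {0,1,2}:  v_{0} + v_{1} + v_{2} = v_{8}  ⟹  sig = ⟨3 | 1⟩
  {0,1,4}:  v_{0} + v_{1} + v_{4} = v_{7}  ⟹  sig = ⟨3 | 1⟩
  {1,2,4}:  v_{1} + v_{2} + v_{4} = v_{6}  ⟹  sig = ⟨3 | 1⟩
  {2,4,6}:  v_{2} + v_{4} + v_{6} = v_{5}  ⟹  sig = ⟨3 | 1⟩

Signatures (|P|; sorted positive RHS coefficients), sorted:
    |P|=2: 15 collections, coeffs (), (1), (1), (1), (1), (1), (1,1), (1,1,1), (1,1,1), (1,2), (1,2), (1,2), (1,2), (1,2), (2)
    |P|=3: 5 collections, coeffs (), (1), (1), (1), (1)


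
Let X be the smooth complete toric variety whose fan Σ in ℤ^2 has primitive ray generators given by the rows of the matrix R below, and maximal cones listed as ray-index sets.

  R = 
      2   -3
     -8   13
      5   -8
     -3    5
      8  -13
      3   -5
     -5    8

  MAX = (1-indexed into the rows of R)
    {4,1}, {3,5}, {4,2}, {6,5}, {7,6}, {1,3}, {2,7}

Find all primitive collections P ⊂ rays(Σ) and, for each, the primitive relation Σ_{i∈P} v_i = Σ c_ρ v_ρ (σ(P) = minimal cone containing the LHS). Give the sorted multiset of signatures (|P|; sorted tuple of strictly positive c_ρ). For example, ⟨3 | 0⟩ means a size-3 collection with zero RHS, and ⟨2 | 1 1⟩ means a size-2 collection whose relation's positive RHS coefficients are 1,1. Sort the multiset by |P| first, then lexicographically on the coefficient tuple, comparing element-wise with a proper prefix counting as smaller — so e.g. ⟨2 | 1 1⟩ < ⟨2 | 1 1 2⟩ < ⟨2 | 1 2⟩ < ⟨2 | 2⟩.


Primitive collections (14):

  {2,5}:  v_{2} + v_{5} = 0 ; sig = ⟨2 | 0⟩
  {3,7}:  v_{3} + v_{7} = 0 ; sig = ⟨2 | 0⟩
  {4,6}:  v_{4} + v_{6} = 0 ; sig = ⟨2 | 0⟩
  {1,6}:  v_{1} + v_{6} = v_{3} ; sig = ⟨2 | 1⟩
  {1,7}:  v_{1} + v_{7} = v_{4} ; sig = ⟨2 | 1⟩
  {2,3}:  v_{2} + v_{3} = v_{4} ; sig = ⟨2 | 1⟩
  {2,6}:  v_{2} + v_{6} = v_{7} ; sig = ⟨2 | 1⟩
  {3,4}:  v_{3} + v_{4} = v_{1} ; sig = ⟨2 | 1⟩
  {3,6}:  v_{3} + v_{6} = v_{5} ; sig = ⟨2 | 1⟩
  {4,5}:  v_{4} + v_{5} = v_{3} ; sig = ⟨2 | 1⟩
  {4,7}:  v_{4} + v_{7} = v_{2} ; sig = ⟨2 | 1⟩
  {5,7}:  v_{5} + v_{7} = v_{6} ; sig = ⟨2 | 1⟩
  {1,2}:  v_{1} + v_{2} = 2·v_{4} ; sig = ⟨2 | 2⟩
  {1,5}:  v_{1} + v_{5} = 2·v_{3} ; sig = ⟨2 | 2⟩

so the primitive-relation signature multiset is
{ ⟨2 | 0⟩ ×3,  ⟨2 | 1⟩ ×9,  ⟨2 | 2⟩ ×2 }


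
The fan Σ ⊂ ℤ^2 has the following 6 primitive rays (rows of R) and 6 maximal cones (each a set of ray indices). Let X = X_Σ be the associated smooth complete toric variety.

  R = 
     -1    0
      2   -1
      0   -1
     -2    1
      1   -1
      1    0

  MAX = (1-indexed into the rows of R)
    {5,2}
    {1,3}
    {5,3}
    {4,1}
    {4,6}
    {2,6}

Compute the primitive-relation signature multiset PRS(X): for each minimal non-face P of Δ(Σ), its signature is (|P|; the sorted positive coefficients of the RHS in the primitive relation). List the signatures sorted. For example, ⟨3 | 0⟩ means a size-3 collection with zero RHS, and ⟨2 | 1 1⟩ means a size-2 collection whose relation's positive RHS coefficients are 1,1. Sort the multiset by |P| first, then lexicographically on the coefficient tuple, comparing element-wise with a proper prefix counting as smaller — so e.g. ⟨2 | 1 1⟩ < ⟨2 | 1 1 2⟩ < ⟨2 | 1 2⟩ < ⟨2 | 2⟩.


9 minimal non-faces of Δ(Σ) (on 6 rays):

  P={1,6}:  v_{1} + v_{6} = 0 — sig = ⟨2 | 0⟩
  P={2,4}:  v_{2} + v_{4} = 0 — sig = ⟨2 | 0⟩
  P={1,2}:  v_{1} + v_{2} = v_{5} — sig = ⟨2 | 1⟩
  P={1,5}:  v_{1} + v_{5} = v_{3} — sig = ⟨2 | 1⟩
  P={3,6}:  v_{3} + v_{6} = v_{5} — sig = ⟨2 | 1⟩
  P={4,5}:  v_{4} + v_{5} = v_{1} — sig = ⟨2 | 1⟩
  P={5,6}:  v_{5} + v_{6} = v_{2} — sig = ⟨2 | 1⟩
  P={2,3}:  v_{2} + v_{3} = 2·v_{5} — sig = ⟨2 | 2⟩
  P={3,4}:  v_{3} + v_{4} = 2·v_{1} — sig = ⟨2 | 2⟩

so the primitive-relation signature multiset is
    |P|=2: 9 collections, coeffs (), (), (1), (1), (1), (1), (1), (2), (2)


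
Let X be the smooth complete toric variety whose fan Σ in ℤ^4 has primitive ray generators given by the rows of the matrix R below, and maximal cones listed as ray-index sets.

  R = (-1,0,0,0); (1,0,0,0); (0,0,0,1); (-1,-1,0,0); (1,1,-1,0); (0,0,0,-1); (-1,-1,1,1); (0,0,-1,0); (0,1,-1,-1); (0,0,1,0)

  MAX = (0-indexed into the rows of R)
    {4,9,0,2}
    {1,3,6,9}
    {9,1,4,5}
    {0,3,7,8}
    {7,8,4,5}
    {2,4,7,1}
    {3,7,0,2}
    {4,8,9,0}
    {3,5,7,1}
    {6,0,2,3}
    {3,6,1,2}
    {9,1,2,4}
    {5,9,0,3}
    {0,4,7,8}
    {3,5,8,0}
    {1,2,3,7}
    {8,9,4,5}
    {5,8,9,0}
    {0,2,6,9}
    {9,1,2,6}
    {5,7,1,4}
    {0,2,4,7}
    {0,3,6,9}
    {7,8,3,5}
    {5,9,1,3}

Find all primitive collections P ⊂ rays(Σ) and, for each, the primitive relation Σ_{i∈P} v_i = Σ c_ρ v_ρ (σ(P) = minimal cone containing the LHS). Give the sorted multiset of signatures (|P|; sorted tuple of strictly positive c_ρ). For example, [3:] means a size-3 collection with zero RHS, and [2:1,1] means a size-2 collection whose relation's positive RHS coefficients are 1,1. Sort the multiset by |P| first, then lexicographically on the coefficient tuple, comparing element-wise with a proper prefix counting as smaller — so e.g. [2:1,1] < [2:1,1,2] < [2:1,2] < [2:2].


14 collections generate NE(X_Σ); each relation:

  {0,1}:  v_{0} + v_{1} = 0  →  sig = [2:]
  {2,5}:  v_{2} + v_{5} = 0  →  sig = [2:]
  {7,9}:  v_{7} + v_{9} = 0  →  sig = [2:]
  {3,4}:  v_{3} + v_{4} = v_{7}  →  sig = [2:1]
  {4,6}:  v_{4} + v_{6} = v_{2}  →  sig = [2:1]
  {6,8}:  v_{6} + v_{8} = v_{0}  →  sig = [2:1]
  {1,8}:  v_{1} + v_{8} = v_{4} + v_{5}  →  sig = [2:1,1]
  {2,8}:  v_{2} + v_{8} = v_{0} + v_{4}  →  sig = [2:1,1]
  {5,6}:  v_{5} + v_{6} = v_{3} + v_{9}  →  sig = [2:1,1]
  {6,7}:  v_{6} + v_{7} = v_{2} + v_{3}  →  sig = [2:1,1]
  {0,4,5}:  v_{0} + v_{4} + v_{5} = v_{8}  →  sig = [3:1]
  {2,3,9}:  v_{2} + v_{3} + v_{9} = v_{6}  →  sig = [3:1]
  {0,5,7}:  v_{0} + v_{5} + v_{7} = v_{3} + v_{8}  →  sig = [3:1,1]
  {3,8,9}:  v_{3} + v_{8} + v_{9} = v_{0} + v_{5}  →  sig = [3:1,1]

Sorted signature multiset PRS(X):
    |P|=2: 10 collections, coeffs (), (), (), (1), (1), (1), (1,1), (1,1), (1,1), (1,1)
    |P|=3: 4 collections, coeffs (1), (1), (1,1), (1,1)


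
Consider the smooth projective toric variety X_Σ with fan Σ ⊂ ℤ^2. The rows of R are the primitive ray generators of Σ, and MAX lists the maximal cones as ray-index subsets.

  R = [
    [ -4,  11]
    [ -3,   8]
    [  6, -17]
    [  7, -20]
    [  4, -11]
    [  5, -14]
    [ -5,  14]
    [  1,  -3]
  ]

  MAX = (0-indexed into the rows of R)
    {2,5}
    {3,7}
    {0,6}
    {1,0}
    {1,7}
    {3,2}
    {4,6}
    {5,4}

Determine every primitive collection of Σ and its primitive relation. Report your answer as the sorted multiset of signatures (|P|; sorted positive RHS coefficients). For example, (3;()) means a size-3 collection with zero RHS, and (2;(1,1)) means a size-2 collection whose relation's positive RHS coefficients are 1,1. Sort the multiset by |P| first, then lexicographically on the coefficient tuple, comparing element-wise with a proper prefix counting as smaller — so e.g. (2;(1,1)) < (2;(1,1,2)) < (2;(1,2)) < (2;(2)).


Primitive collections (20):

  • {0,4}:  v_{0} + v_{4} = 0 ; sig = (2;())
  • {5,6}:  v_{5} + v_{6} = 0 ; sig = (2;())
  • {0,5}:  v_{0} + v_{5} = v_{7} ; sig = (2;(1))
  • {0,7}:  v_{0} + v_{7} = v_{1} ; sig = (2;(1))
  • {1,4}:  v_{1} + v_{4} = v_{7} ; sig = (2;(1))
  • {2,6}:  v_{2} + v_{6} = v_{7} ; sig = (2;(1))
  • {2,7}:  v_{2} + v_{7} = v_{3} ; sig = (2;(1))
  • {4,7}:  v_{4} + v_{7} = v_{5} ; sig = (2;(1))
  • {5,7}:  v_{5} + v_{7} = v_{2} ; sig = (2;(1))
  • {6,7}:  v_{6} + v_{7} = v_{0} ; sig = (2;(1))
  • {3,4}:  v_{3} + v_{4} = v_{2} + v_{5} ; sig = (2;(1,1))
  • {0,2}:  v_{0} + v_{2} = 2·v_{7} ; sig = (2;(2))
  • {1,5}:  v_{1} + v_{5} = 2·v_{7} ; sig = (2;(2))
  • {1,6}:  v_{1} + v_{6} = 2·v_{0} ; sig = (2;(2))
  • {2,4}:  v_{2} + v_{4} = 2·v_{5} ; sig = (2;(2))
  • {3,5}:  v_{3} + v_{5} = 2·v_{2} ; sig = (2;(2))
  • {3,6}:  v_{3} + v_{6} = 2·v_{7} ; sig = (2;(2))
  • {0,3}:  v_{0} + v_{3} = 3·v_{7} ; sig = (2;(3))
  • {1,2}:  v_{1} + v_{2} = 3·v_{7} ; sig = (2;(3))
  • {1,3}:  v_{1} + v_{3} = 4·v_{7} ; sig = (2;(4))

so the primitive-relation signature multiset is
[(2;()), (2;()), (2;(1)), (2;(1)), (2;(1)), (2;(1)), (2;(1)), (2;(1)), (2;(1)), (2;(1)), (2;(1,1)), (2;(2)), (2;(2)), (2;(2)), (2;(2)), (2;(2)), (2;(2)), (2;(3)), (2;(3)), (2;(4))]


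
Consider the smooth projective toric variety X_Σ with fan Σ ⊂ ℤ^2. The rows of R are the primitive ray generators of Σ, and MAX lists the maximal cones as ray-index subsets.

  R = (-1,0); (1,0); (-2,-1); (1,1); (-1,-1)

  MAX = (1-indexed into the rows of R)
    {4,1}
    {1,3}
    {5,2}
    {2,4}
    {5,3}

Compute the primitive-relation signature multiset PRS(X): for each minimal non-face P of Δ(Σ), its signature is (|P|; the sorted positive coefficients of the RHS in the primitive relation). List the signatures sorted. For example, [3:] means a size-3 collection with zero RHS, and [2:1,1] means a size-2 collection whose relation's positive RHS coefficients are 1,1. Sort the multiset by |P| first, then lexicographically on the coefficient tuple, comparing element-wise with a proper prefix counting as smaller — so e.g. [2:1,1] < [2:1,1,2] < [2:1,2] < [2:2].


Δ(Σ) — 5 vertices, 5 min non-faces:

  P = {1,2}:  v_{1} + v_{2} = 0 ; sig = [2:]
  P = {4,5}:  v_{4} + v_{5} = 0 ; sig = [2:]
  P = {1,5}:  v_{1} + v_{5} = v_{3} ; sig = [2:1]
  P = {2,3}:  v_{2} + v_{3} = v_{5} ; sig = [2:1]
  P = {3,4}:  v_{3} + v_{4} = v_{1} ; sig = [2:1]

so the primitive-relation signature multiset is
[[2:], [2:], [2:1], [2:1], [2:1]]


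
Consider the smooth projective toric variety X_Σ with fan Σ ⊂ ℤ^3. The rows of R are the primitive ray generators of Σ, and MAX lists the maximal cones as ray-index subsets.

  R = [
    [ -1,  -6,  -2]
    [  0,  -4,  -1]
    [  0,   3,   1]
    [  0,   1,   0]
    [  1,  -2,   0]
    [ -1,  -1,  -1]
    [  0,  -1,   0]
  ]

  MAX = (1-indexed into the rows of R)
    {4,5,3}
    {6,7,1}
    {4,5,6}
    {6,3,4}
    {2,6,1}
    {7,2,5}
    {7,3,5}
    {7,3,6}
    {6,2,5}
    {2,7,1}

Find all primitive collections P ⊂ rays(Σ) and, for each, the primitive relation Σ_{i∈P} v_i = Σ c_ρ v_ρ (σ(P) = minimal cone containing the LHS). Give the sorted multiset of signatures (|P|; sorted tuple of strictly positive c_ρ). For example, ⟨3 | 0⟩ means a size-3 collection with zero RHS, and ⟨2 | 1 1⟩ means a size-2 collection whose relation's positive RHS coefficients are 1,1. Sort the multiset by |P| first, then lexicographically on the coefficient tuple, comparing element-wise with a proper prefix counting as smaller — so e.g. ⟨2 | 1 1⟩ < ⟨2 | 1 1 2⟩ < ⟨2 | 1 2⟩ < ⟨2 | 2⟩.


9 minimal non-faces of Δ(Σ) (on 7 rays):

  • {4,7}:  v_{4} + v_{7} = 0  ⟹  sig = ⟨2 | 0⟩
  • {2,3}:  v_{2} + v_{3} = v_{7}  ⟹  sig = ⟨2 | 1⟩
  • {1,4}:  v_{1} + v_{4} = v_{2} + v_{6}  ⟹  sig = ⟨2 | 1 1⟩
  • {2,4}:  v_{2} + v_{4} = v_{5} + v_{6}  ⟹  sig = ⟨2 | 1 1⟩
  • {1,3}:  v_{1} + v_{3} = v_{6} + 2·v_{7}  ⟹  sig = ⟨2 | 1 2⟩
  • {1,5}:  v_{1} + v_{5} = 2·v_{2}  ⟹  sig = ⟨2 | 2⟩
  • {3,5,6}:  v_{3} + v_{5} + v_{6} = 0  ⟹  sig = ⟨3 | 0⟩
  • {2,6,7}:  v_{2} + v_{6} + v_{7} = v_{1}  ⟹  sig = ⟨3 | 1⟩
  • {5,6,7}:  v_{5} + v_{6} + v_{7} = v_{2}  ⟹  sig = ⟨3 | 1⟩

Sorted signature multiset PRS(X):
    |P|=2: 6 collections, coeffs (), (1), (1,1), (1,1), (1,2), (2)
    |P|=3: 3 collections, coeffs (), (1), (1)


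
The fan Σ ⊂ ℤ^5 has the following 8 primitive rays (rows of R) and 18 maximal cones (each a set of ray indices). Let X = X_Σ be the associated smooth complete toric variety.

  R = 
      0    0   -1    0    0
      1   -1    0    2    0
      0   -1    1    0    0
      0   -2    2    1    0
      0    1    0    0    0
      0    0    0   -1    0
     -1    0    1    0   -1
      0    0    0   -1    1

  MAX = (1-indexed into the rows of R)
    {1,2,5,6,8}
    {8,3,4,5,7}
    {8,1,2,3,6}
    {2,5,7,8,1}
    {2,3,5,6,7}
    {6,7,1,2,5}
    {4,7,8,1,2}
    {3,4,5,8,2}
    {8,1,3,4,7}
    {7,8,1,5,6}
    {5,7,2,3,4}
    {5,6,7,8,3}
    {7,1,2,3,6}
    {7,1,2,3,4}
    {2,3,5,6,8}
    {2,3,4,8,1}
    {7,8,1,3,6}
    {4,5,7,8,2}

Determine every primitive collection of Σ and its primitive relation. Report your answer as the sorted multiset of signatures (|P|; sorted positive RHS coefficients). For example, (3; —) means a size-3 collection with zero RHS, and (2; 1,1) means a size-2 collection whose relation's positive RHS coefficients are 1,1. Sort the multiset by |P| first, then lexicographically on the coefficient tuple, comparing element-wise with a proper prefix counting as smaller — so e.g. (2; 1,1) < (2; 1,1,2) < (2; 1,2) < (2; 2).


Σ has 5 primitive collections:

  P={4,6}:  v_{4} + v_{6} = 2·v_{3}  ⇒ sig = (2; 2)
  P={1,3,5}:  v_{1} + v_{3} + v_{5} = 0  ⇒ sig = (3; —)
  P={1,4,5}:  v_{1} + v_{4} + v_{5} = v_{2} + v_{7} + v_{8}  ⇒ sig = (3; 1,1,1)
  P={2,3,7,8}:  v_{2} + v_{3} + v_{7} + v_{8} = v_{4}  ⇒ sig = (4; 1)
  P={2,6,7,8}:  v_{2} + v_{6} + v_{7} + v_{8} = v_{3}  ⇒ sig = (4; 1)

Hence PRS(X_Σ) =
    (2; 2)
    (3; —)
    (3; 1,1,1)
    (4; 1)
    (4; 1)


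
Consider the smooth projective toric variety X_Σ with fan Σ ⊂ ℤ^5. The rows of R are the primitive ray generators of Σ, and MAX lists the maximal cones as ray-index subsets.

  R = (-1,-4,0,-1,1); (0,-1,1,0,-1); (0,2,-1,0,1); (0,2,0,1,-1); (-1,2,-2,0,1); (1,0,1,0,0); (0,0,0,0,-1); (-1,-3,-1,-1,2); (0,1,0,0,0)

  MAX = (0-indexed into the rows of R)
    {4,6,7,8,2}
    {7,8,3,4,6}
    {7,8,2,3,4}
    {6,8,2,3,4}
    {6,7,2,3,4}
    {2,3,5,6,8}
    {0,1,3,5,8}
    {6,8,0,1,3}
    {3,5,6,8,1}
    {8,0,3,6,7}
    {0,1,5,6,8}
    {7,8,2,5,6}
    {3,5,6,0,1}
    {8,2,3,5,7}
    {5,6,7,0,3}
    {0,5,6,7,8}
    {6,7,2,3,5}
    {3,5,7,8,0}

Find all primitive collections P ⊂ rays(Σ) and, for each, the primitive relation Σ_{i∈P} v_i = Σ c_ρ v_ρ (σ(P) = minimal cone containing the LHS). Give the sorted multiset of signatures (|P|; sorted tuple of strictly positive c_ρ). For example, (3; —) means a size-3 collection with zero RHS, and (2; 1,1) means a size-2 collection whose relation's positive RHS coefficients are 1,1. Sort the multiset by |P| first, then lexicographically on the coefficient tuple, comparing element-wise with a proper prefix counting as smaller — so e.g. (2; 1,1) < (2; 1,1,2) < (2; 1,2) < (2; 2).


9 minimal non-faces of Δ(Σ) (on 9 rays):

  • {1,2}:  v_{1} + v_{2} = v_{8}  so sig = (2; 1)
  • {1,7}:  v_{1} + v_{7} = v_{0}  so sig = (2; 1)
  • {4,5}:  v_{4} + v_{5} = v_{2}  so sig = (2; 1)
  • {0,2}:  v_{0} + v_{2} = v_{7} + v_{8}  so sig = (2; 1,1)
  • {1,4}:  v_{1} + v_{4} = v_{3} + v_{6} + v_{7} + 2·v_{8}  so sig = (2; 1,1,1,2)
  • {0,4}:  v_{0} + v_{4} = v_{3} + v_{6} + 2·v_{7} + 2·v_{8}  so sig = (2; 1,1,2,2)
  • {3,5,6,7,8}:  v_{3} + v_{5} + v_{6} + v_{7} + v_{8} = 0  so sig = (5; —)
  • {0,3,5,6,8}:  v_{0} + v_{3} + v_{5} + v_{6} + v_{8} = v_{1}  so sig = (5; 1)
  • {2,3,6,7,8}:  v_{2} + v_{3} + v_{6} + v_{7} + v_{8} = v_{4}  so sig = (5; 1)

Signatures (|P|; sorted positive RHS coefficients), sorted:
    |P|=2: 6 collections, coeffs (1), (1), (1), (1,1), (1,1,1,2), (1,1,2,2)
    |P|=5: 3 collections, coeffs (), (1), (1)


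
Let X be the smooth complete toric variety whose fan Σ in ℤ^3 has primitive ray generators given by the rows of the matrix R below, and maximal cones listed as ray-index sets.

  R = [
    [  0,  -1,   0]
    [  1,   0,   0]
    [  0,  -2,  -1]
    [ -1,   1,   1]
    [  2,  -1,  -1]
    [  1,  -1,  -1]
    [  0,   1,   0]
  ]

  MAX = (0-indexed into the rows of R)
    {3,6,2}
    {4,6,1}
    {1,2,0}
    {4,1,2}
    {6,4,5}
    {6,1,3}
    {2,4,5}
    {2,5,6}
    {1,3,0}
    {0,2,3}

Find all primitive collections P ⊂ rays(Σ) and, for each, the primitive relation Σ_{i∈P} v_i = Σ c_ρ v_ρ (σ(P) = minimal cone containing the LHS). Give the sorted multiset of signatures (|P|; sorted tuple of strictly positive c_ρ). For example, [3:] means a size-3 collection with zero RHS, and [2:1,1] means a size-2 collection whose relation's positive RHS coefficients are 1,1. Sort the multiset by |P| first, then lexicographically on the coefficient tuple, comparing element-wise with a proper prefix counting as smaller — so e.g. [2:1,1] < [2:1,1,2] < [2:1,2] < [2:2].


9 minimal non-faces of Δ(Σ) (on 7 rays):

  • {0,6}:  v_{0} + v_{6} = 0  ⟹  sig = [2:]
  • {3,5}:  v_{3} + v_{5} = 0  ⟹  sig = [2:]
  • {1,5}:  v_{1} + v_{5} = v_{4}  ⟹  sig = [2:1]
  • {3,4}:  v_{3} + v_{4} = v_{1}  ⟹  sig = [2:1]
  • {0,5}:  v_{0} + v_{5} = v_{1} + v_{2}  ⟹  sig = [2:1,1]
  • {0,4}:  v_{0} + v_{4} = 2·v_{1} + v_{2}  ⟹  sig = [2:1,2]
  • {1,2,3}:  v_{1} + v_{2} + v_{3} = v_{0}  ⟹  sig = [3:1]
  • {1,2,6}:  v_{1} + v_{2} + v_{6} = v_{5}  ⟹  sig = [3:1]
  • {2,4,6}:  v_{2} + v_{4} + v_{6} = 2·v_{5}  ⟹  sig = [3:2]

Hence PRS(X_Σ) =
{ [2:] ×2,  [2:1] ×2,  [2:1,1],  [2:1,2],  [3:1] ×2,  [3:2] }


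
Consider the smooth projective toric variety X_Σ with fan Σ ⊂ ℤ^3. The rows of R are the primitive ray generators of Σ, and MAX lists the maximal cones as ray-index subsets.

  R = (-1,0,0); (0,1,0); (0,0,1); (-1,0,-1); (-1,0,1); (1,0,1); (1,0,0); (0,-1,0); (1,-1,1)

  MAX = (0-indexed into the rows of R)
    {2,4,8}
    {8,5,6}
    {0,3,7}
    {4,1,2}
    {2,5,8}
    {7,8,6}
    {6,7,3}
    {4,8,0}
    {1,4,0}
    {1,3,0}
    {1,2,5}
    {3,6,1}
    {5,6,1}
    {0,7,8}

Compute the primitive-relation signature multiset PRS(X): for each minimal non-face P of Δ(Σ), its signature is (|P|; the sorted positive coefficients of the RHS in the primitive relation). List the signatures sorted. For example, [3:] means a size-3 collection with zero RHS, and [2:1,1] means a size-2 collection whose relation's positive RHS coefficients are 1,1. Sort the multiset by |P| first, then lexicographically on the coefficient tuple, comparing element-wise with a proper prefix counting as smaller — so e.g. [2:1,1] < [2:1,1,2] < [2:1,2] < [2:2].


Primitive collections (15):

  P={0,6}:  v_{0} + v_{6} = 0  →  sig = [2:]
  P={1,7}:  v_{1} + v_{7} = 0  →  sig = [2:]
  P={3,5}:  v_{3} + v_{5} = 0  →  sig = [2:]
  P={0,2}:  v_{0} + v_{2} = v_{4}  →  sig = [2:1]
  P={0,5}:  v_{0} + v_{5} = v_{2}  →  sig = [2:1]
  P={1,8}:  v_{1} + v_{8} = v_{5}  →  sig = [2:1]
  P={2,3}:  v_{2} + v_{3} = v_{0}  →  sig = [2:1]
  P={2,6}:  v_{2} + v_{6} = v_{5}  →  sig = [2:1]
  P={3,8}:  v_{3} + v_{8} = v_{7}  →  sig = [2:1]
  P={4,6}:  v_{4} + v_{6} = v_{2}  →  sig = [2:1]
  P={5,7}:  v_{5} + v_{7} = v_{8}  →  sig = [2:1]
  P={2,7}:  v_{2} + v_{7} = v_{0} + v_{8}  →  sig = [2:1,1]
  P={4,7}:  v_{4} + v_{7} = 2·v_{0} + v_{8}  →  sig = [2:1,2]
  P={3,4}:  v_{3} + v_{4} = 2·v_{0}  →  sig = [2:2]
  P={4,5}:  v_{4} + v_{5} = 2·v_{2}  →  sig = [2:2]

Sorted signature multiset PRS(X):
[[2:], [2:], [2:], [2:1], [2:1], [2:1], [2:1], [2:1], [2:1], [2:1], [2:1], [2:1,1], [2:1,2], [2:2], [2:2]]


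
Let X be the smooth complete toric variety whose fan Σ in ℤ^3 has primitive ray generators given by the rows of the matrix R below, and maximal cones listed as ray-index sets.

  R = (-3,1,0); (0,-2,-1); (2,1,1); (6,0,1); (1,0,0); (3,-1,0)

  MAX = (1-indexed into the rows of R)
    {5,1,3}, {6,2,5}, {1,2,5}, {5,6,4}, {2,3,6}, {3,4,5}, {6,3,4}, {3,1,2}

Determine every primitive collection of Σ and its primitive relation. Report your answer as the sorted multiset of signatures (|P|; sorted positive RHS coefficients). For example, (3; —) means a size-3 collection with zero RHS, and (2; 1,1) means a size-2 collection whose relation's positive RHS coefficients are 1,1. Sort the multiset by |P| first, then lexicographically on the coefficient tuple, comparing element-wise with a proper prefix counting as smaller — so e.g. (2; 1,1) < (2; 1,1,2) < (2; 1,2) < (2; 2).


5 collections generate NE(X_Σ); each relation:

  • {1,6}:  v_{1} + v_{6} = 0  →  sig = (2; —)
  • {1,4}:  v_{1} + v_{4} = v_{3} + v_{5}  →  sig = (2; 1,1)
  • {2,4}:  v_{2} + v_{4} = 2·v_{6}  →  sig = (2; 2)
  • {2,3,5}:  v_{2} + v_{3} + v_{5} = v_{6}  →  sig = (3; 1)
  • {3,5,6}:  v_{3} + v_{5} + v_{6} = v_{4}  →  sig = (3; 1)

Hence PRS(X_Σ) =
{ (2; —),  (2; 1,1),  (2; 2),  (3; 1) ×2 }


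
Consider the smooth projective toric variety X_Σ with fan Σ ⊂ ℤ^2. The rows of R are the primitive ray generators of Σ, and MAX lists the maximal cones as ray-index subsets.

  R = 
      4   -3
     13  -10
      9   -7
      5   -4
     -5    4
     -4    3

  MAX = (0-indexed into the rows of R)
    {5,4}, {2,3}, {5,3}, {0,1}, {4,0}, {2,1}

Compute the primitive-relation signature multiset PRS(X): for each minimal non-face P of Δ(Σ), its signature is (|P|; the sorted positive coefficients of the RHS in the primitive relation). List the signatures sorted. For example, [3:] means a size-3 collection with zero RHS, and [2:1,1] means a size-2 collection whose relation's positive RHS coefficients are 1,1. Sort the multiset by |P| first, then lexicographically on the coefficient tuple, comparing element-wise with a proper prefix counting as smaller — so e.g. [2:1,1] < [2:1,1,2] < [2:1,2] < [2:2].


9 minimal non-faces of Δ(Σ) (on 6 rays):

  P = {0,5}:  v_{0} + v_{5} = 0  so sig = [2:]
  P = {3,4}:  v_{3} + v_{4} = 0  so sig = [2:]
  P = {0,2}:  v_{0} + v_{2} = v_{1}  so sig = [2:1]
  P = {0,3}:  v_{0} + v_{3} = v_{2}  so sig = [2:1]
  P = {1,5}:  v_{1} + v_{5} = v_{2}  so sig = [2:1]
  P = {2,4}:  v_{2} + v_{4} = v_{0}  so sig = [2:1]
  P = {2,5}:  v_{2} + v_{5} = v_{3}  so sig = [2:1]
  P = {1,3}:  v_{1} + v_{3} = 2·v_{2}  so sig = [2:2]
  P = {1,4}:  v_{1} + v_{4} = 2·v_{0}  so sig = [2:2]

so the primitive-relation signature multiset is
    |P|=2: 9 collections, coeffs (), (), (1), (1), (1), (1), (1), (2), (2)


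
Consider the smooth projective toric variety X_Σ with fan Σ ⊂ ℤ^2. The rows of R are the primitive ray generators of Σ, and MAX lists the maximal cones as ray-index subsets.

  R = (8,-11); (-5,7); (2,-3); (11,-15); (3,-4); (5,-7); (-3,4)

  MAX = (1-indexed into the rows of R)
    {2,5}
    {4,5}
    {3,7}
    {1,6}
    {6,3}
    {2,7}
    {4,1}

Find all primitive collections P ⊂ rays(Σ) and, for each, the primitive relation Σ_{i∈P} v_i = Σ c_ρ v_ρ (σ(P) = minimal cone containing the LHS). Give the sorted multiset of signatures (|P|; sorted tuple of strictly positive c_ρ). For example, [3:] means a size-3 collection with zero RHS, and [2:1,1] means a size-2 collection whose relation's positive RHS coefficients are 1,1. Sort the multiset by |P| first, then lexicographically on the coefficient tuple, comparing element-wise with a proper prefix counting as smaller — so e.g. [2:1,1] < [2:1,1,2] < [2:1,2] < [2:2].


Σ has 14 primitive collections:

  {2,6}:  v_{2} + v_{6} = 0  ⇒ sig = [2:]
  {5,7}:  v_{5} + v_{7} = 0  ⇒ sig = [2:]
  {1,2}:  v_{1} + v_{2} = v_{5}  ⇒ sig = [2:1]
  {1,5}:  v_{1} + v_{5} = v_{4}  ⇒ sig = [2:1]
  {1,7}:  v_{1} + v_{7} = v_{6}  ⇒ sig = [2:1]
  {2,3}:  v_{2} + v_{3} = v_{7}  ⇒ sig = [2:1]
  {3,5}:  v_{3} + v_{5} = v_{6}  ⇒ sig = [2:1]
  {4,7}:  v_{4} + v_{7} = v_{1}  ⇒ sig = [2:1]
  {5,6}:  v_{5} + v_{6} = v_{1}  ⇒ sig = [2:1]
  {6,7}:  v_{6} + v_{7} = v_{3}  ⇒ sig = [2:1]
  {3,4}:  v_{3} + v_{4} = v_{1} + v_{6}  ⇒ sig = [2:1,1]
  {1,3}:  v_{1} + v_{3} = 2·v_{6}  ⇒ sig = [2:2]
  {2,4}:  v_{2} + v_{4} = 2·v_{5}  ⇒ sig = [2:2]
  {4,6}:  v_{4} + v_{6} = 2·v_{1}  ⇒ sig = [2:2]

Signatures (|P|; sorted positive RHS coefficients), sorted:
    [2:]
    [2:]
    [2:1]
    [2:1]
    [2:1]
    [2:1]
    [2:1]
    [2:1]
    [2:1]
    [2:1]
    [2:1,1]
    [2:2]
    [2:2]
    [2:2]


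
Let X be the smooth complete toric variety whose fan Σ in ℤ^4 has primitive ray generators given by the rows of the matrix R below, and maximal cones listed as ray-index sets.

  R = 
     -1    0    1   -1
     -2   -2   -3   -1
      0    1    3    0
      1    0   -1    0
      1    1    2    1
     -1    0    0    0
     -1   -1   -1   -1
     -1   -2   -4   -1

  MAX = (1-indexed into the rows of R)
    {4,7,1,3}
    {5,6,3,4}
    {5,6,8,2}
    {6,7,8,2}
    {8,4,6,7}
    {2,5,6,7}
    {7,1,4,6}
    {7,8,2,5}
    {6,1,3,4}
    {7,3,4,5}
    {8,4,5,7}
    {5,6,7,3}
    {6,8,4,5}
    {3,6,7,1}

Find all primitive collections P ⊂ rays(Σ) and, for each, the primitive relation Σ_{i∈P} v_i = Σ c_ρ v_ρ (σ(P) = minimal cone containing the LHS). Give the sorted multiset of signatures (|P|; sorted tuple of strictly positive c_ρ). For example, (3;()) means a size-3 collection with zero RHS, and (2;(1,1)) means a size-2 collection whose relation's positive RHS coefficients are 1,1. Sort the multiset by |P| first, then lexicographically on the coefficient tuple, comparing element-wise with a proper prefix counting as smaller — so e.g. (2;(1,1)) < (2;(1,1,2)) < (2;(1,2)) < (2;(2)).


9 minimal non-faces of Δ(Σ) (on 8 rays):

  P={1,5}:  v_{1} + v_{5} = v_{3}  ⟹  sig = (2;(1))
  P={2,4}:  v_{2} + v_{4} = v_{8}  ⟹  sig = (2;(1))
  P={3,8}:  v_{3} + v_{8} = v_{7}  ⟹  sig = (2;(1))
  P={1,8}:  v_{1} + v_{8} = v_{4} + v_{6} + 2·v_{7}  ⟹  sig = (2;(1,1,2))
  P={2,3}:  v_{2} + v_{3} = v_{5} + v_{6} + 2·v_{7}  ⟹  sig = (2;(1,1,2))
  P={1,2}:  v_{1} + v_{2} = v_{6} + 2·v_{7}  ⟹  sig = (2;(1,2))
  P={4,5,6,7}:  v_{4} + v_{5} + v_{6} + v_{7} = 0  ⟹  sig = (4;())
  P={3,4,6,7}:  v_{3} + v_{4} + v_{6} + v_{7} = v_{1}  ⟹  sig = (4;(1))
  P={5,6,7,8}:  v_{5} + v_{6} + v_{7} + v_{8} = v_{2}  ⟹  sig = (4;(1))

so the primitive-relation signature multiset is
{ (2;(1)) ×3,  (2;(1,1,2)) ×2,  (2;(1,2)),  (4;()),  (4;(1)) ×2 }


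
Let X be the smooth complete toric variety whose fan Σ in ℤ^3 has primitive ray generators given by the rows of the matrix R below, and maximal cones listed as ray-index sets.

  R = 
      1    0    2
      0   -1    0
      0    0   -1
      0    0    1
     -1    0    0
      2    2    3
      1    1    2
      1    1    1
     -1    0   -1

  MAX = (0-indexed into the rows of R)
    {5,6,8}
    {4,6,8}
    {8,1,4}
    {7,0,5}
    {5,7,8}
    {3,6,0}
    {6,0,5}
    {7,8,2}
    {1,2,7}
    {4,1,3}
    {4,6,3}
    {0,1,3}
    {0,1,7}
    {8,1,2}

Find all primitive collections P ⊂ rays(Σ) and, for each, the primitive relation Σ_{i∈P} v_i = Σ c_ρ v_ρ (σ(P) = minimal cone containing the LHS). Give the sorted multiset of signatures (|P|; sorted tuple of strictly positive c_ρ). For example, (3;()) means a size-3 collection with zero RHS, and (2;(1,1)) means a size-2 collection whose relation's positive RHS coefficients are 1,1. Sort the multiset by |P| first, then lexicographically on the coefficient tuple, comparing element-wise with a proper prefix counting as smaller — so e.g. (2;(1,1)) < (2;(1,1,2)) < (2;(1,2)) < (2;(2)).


16 collections generate NE(X_Σ); each relation:

  • {2,3}:  v_{2} + v_{3} = 0 ; sig = (2;())
  • {0,8}:  v_{0} + v_{8} = v_{3} ; sig = (2;(1))
  • {1,6}:  v_{1} + v_{6} = v_{0} ; sig = (2;(1))
  • {2,4}:  v_{2} + v_{4} = v_{8} ; sig = (2;(1))
  • {2,6}:  v_{2} + v_{6} = v_{7} ; sig = (2;(1))
  • {3,7}:  v_{3} + v_{7} = v_{6} ; sig = (2;(1))
  • {3,8}:  v_{3} + v_{8} = v_{4} ; sig = (2;(1))
  • {6,7}:  v_{6} + v_{7} = v_{5} ; sig = (2;(1))
  • {0,2}:  v_{0} + v_{2} = v_{1} + v_{7} ; sig = (2;(1,1))
  • {1,5}:  v_{1} + v_{5} = v_{0} + v_{7} ; sig = (2;(1,1))
  • {4,7}:  v_{4} + v_{7} = v_{6} + v_{8} ; sig = (2;(1,1))
  • {4,5}:  v_{4} + v_{5} = 2·v_{6} + v_{8} ; sig = (2;(1,2))
  • {0,4}:  v_{0} + v_{4} = 2·v_{3} ; sig = (2;(2))
  • {2,5}:  v_{2} + v_{5} = 2·v_{7} ; sig = (2;(2))
  • {3,5}:  v_{3} + v_{5} = 2·v_{6} ; sig = (2;(2))
  • {1,7,8}:  v_{1} + v_{7} + v_{8} = 0 ; sig = (3;())

Sorted signature multiset PRS(X):
{ (2;()),  (2;(1)) ×7,  (2;(1,1)) ×3,  (2;(1,2)),  (2;(2)) ×3,  (3;()) }
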